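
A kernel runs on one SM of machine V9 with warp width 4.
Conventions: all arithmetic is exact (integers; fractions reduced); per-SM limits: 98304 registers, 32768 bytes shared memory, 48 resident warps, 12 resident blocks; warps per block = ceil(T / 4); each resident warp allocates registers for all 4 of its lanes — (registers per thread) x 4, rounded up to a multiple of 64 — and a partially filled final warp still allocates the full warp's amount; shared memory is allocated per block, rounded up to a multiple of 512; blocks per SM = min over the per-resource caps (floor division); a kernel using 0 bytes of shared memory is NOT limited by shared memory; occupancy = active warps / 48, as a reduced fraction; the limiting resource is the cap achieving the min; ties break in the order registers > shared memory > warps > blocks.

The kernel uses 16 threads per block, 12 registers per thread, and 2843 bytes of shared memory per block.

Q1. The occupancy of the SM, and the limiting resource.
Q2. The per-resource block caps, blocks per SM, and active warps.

Answer: occupancy 5/6, limited by shared memory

registers: 384 blocks
shared memory: 10 blocks
warps: 12 blocks
blocks: 12 blocks

Answer: 10 blocks, 40 active warps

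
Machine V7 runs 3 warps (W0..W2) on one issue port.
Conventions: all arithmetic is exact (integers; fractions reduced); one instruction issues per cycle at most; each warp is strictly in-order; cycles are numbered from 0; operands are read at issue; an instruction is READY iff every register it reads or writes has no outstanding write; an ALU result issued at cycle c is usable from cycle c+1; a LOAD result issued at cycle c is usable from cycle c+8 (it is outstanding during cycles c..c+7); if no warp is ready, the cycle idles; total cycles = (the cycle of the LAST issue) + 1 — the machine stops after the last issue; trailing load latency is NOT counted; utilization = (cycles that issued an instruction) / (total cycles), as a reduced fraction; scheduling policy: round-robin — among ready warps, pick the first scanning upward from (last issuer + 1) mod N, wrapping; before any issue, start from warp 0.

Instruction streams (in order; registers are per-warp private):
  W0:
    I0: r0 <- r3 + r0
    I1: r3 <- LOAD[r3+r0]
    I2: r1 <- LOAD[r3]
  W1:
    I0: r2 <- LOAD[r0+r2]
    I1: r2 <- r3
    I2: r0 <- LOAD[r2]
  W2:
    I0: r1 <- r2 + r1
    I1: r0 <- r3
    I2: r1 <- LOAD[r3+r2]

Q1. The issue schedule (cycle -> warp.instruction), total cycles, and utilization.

cycle 0: W0.I0
cycle 1: W1.I0
cycle 2: W2.I0
cycle 3: W0.I1
cycle 4: W2.I1
cycle 5: W2.I2
cycle 6: idle
cycle 7: idle
cycle 8: idle
cycle 9: W1.I1
cycle 10: W1.I2
cycle 11: W0.I2

Answer: 12 cycles, utilization 3/4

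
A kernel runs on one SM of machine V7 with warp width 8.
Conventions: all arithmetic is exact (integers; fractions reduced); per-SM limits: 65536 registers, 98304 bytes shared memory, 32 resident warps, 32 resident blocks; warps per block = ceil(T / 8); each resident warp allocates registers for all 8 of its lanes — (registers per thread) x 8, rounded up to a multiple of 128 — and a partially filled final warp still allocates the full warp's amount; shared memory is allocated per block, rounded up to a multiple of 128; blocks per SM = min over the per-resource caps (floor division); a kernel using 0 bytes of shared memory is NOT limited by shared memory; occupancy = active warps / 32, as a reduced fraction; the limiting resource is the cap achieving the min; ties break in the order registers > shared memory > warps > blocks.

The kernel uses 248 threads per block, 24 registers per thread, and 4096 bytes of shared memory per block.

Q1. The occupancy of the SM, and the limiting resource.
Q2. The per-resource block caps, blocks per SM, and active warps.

Answer: occupancy 31/32, limited by warps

registers: 8 blocks
shared memory: 24 blocks
warps: 1 block
blocks: 32 blocks

Answer: 1 block, 31 active warps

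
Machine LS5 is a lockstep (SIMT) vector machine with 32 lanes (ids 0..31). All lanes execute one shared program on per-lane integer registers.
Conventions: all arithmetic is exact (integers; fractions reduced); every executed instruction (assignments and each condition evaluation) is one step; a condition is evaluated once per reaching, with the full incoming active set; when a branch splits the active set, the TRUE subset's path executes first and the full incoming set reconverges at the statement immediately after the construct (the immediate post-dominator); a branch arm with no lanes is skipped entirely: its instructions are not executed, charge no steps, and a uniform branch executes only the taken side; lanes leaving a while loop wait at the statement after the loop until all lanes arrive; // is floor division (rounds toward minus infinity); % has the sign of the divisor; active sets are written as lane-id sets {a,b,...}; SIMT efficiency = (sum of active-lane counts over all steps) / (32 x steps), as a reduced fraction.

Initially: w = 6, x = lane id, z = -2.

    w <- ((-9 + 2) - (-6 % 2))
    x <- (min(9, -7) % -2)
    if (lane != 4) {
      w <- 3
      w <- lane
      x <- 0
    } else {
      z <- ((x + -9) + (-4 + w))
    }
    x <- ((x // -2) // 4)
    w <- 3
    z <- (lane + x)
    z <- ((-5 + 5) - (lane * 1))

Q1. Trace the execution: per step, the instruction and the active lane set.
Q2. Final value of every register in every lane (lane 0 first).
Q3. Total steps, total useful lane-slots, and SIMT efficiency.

step 0: w <- ((-9 + 2) - (-6 % 2))   {0,1,2,3,4,5,6,7,8,9,10,11,12,13,14,15,16,17,18,19,20,21,22,23,24,25,26,27,28,29,30,31}
step 1: x <- (min(9, -7) % -2)       {0,1,2,3,4,5,6,7,8,9,10,11,12,13,14,15,16,17,18,19,20,21,22,23,24,25,26,27,28,29,30,31}
step 2: eval (lane != 4)             {0,1,2,3,4,5,6,7,8,9,10,11,12,13,14,15,16,17,18,19,20,21,22,23,24,25,26,27,28,29,30,31}
step 3: w <- 3                       {0,1,2,3,5,6,7,8,9,10,11,12,13,14,15,16,17,18,19,20,21,22,23,24,25,26,27,28,29,30,31}
step 4: w <- lane                    {0,1,2,3,5,6,7,8,9,10,11,12,13,14,15,16,17,18,19,20,21,22,23,24,25,26,27,28,29,30,31}
step 5: x <- 0                       {0,1,2,3,5,6,7,8,9,10,11,12,13,14,15,16,17,18,19,20,21,22,23,24,25,26,27,28,29,30,31}
step 6: z <- ((x + -9) + (-4 + w))   {4}
step 7: x <- ((x // -2) // 4)        {0,1,2,3,4,5,6,7,8,9,10,11,12,13,14,15,16,17,18,19,20,21,22,23,24,25,26,27,28,29,30,31}
step 8: w <- 3                       {0,1,2,3,4,5,6,7,8,9,10,11,12,13,14,15,16,17,18,19,20,21,22,23,24,25,26,27,28,29,30,31}
step 9: z <- (lane + x)              {0,1,2,3,4,5,6,7,8,9,10,11,12,13,14,15,16,17,18,19,20,21,22,23,24,25,26,27,28,29,30,31}
step 10: z <- ((-5 + 5) - (lane * 1)) {0,1,2,3,4,5,6,7,8,9,10,11,12,13,14,15,16,17,18,19,20,21,22,23,24,25,26,27,28,29,30,31}

Answer: 11 steps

w: 3,3,3,3,3,3,3,3,3,3,3,3,3,3,3,3,3,3,3,3,3,3,3,3,3,3,3,3,3,3,3,3
x: 0,0,0,0,0,0,0,0,0,0,0,0,0,0,0,0,0,0,0,0,0,0,0,0,0,0,0,0,0,0,0,0
z: 0,-1,-2,-3,-4,-5,-6,-7,-8,-9,-10,-11,-12,-13,-14,-15,-16,-17,-18,-19,-20,-21,-22,-23,-24,-25,-26,-27,-28,-29,-30,-31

steps = 11; useful = 318; efficiency = 318/352 = 159/176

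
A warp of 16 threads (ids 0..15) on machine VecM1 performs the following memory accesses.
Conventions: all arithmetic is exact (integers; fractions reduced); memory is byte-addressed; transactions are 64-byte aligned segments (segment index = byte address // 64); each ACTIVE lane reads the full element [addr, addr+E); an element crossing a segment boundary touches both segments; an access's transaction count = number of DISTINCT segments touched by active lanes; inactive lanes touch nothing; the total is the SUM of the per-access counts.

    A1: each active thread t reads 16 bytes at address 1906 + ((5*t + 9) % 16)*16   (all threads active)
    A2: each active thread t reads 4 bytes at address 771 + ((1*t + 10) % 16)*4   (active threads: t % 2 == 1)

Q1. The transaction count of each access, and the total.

A1: 5 transactions
A2: 2 transactions

Answer: 5,2; total 7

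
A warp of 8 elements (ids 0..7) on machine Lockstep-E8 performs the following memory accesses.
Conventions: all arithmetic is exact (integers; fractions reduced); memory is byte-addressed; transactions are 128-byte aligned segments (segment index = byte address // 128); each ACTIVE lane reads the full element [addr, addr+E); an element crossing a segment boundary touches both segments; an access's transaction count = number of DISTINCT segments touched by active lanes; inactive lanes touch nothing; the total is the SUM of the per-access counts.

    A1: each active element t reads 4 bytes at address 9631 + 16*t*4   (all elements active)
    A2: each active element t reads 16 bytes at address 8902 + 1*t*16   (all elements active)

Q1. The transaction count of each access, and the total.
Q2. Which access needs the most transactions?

A1: 4 transactions
A2: 2 transactions

Answer: 4,2; total 6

Answer: A1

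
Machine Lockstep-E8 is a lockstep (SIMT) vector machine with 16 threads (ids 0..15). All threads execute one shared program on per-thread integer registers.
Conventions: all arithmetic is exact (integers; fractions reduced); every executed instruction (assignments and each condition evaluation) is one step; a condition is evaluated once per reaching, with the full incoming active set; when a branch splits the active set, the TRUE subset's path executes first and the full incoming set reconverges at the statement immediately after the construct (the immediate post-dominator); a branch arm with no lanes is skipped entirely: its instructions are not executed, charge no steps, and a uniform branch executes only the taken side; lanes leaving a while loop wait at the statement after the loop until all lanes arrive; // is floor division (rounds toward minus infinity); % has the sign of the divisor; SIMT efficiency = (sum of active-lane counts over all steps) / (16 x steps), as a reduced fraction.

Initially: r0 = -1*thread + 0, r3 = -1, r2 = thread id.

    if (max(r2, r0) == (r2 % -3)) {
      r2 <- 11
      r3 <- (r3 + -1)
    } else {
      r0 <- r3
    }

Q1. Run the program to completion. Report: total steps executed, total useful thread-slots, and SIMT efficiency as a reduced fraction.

Answer: 4 steps, 33 useful, 33/64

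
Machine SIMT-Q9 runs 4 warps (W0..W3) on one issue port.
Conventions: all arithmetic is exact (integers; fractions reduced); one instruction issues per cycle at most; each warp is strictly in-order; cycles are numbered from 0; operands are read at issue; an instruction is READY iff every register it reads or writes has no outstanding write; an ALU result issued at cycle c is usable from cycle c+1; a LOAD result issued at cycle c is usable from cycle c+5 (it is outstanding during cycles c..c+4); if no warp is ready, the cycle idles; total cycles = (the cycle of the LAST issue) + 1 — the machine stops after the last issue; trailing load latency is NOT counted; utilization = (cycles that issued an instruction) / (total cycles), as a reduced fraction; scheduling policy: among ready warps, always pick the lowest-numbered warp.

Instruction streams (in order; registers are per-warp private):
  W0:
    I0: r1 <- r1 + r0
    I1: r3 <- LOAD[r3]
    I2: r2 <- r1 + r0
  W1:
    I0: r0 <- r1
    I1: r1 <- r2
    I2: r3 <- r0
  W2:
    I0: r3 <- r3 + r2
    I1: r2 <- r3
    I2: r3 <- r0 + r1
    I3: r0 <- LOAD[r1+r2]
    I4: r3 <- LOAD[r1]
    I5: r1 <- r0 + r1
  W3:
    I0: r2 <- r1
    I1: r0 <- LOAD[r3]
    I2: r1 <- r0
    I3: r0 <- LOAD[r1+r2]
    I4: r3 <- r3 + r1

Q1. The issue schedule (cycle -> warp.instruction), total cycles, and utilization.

cycle 0: W0.I0
cycle 1: W0.I1
cycle 2: W0.I2
cycle 3: W1.I0
cycle 4: W1.I1
cycle 5: W1.I2
cycle 6: W2.I0
cycle 7: W2.I1
cycle 8: W2.I2
cycle 9: W2.I3
cycle 10: W2.I4
cycle 11: W3.I0
cycle 12: W3.I1
cycle 13: idle
cycle 14: W2.I5
cycle 15: idle
cycle 16: idle
cycle 17: W3.I2
cycle 18: W3.I3
cycle 19: W3.I4

Answer: 20 cycles, utilization 17/20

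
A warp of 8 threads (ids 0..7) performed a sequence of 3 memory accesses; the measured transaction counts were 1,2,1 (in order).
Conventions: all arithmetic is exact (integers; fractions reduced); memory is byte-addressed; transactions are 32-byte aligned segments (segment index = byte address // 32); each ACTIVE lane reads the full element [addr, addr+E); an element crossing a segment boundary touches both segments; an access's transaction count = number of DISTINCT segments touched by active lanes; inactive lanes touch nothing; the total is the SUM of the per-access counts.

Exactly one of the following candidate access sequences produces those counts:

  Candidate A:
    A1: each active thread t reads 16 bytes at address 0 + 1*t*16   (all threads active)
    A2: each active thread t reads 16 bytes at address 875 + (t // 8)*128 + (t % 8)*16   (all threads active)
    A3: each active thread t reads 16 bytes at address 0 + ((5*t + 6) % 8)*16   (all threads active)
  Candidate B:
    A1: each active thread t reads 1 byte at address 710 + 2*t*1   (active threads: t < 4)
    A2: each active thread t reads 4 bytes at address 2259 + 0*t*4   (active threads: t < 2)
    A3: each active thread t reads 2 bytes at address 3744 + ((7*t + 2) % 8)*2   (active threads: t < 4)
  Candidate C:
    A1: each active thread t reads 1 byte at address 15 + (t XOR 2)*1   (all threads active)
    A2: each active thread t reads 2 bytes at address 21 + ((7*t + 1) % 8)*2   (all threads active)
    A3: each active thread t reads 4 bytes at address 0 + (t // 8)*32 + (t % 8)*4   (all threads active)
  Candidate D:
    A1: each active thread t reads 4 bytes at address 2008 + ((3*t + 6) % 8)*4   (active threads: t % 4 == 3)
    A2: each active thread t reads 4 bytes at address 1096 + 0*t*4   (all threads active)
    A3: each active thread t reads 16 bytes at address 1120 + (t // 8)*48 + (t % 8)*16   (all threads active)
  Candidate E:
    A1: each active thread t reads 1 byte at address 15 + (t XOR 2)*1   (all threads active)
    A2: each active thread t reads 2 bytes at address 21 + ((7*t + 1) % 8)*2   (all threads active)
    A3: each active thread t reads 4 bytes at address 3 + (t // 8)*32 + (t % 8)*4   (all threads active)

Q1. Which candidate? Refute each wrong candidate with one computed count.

A: A1 gives 4 transactions, not 1
B: A2 gives 1 transaction, not 2
D: A2 gives 1 transaction, not 2
E: A3 gives 2 transactions, not 1
C: all counts match (1,2,1)

Answer: C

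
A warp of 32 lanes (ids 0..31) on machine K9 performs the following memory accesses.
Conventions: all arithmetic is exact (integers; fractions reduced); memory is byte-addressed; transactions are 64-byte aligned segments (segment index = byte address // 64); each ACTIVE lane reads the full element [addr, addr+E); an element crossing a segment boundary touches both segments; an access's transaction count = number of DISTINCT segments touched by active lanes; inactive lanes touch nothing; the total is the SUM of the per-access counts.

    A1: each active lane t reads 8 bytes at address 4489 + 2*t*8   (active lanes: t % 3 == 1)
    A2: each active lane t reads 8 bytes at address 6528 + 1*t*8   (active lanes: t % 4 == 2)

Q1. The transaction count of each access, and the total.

A1: 9 transactions
A2: 4 transactions

Answer: 9,4; total 13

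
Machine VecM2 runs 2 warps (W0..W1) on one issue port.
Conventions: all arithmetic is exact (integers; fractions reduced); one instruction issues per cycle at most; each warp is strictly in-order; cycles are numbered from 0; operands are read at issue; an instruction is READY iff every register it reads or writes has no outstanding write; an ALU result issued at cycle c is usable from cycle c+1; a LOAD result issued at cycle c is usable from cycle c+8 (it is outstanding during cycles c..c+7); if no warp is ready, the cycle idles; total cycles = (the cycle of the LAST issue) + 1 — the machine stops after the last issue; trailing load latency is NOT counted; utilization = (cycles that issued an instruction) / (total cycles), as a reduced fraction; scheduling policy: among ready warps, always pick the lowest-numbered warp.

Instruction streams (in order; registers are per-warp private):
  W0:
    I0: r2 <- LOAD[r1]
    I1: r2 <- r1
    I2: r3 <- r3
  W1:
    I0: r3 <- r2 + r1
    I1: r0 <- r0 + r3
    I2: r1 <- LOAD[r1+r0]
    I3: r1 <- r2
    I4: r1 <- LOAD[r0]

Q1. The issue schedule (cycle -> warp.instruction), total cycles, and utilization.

cycle 0: W0.I0
cycle 1: W1.I0
cycle 2: W1.I1
cycle 3: W1.I2
cycle 4: idle
cycle 5: idle
cycle 6: idle
cycle 7: idle
cycle 8: W0.I1
cycle 9: W0.I2
cycle 10: idle
cycle 11: W1.I3
cycle 12: W1.I4

Answer: 13 cycles, utilization 8/13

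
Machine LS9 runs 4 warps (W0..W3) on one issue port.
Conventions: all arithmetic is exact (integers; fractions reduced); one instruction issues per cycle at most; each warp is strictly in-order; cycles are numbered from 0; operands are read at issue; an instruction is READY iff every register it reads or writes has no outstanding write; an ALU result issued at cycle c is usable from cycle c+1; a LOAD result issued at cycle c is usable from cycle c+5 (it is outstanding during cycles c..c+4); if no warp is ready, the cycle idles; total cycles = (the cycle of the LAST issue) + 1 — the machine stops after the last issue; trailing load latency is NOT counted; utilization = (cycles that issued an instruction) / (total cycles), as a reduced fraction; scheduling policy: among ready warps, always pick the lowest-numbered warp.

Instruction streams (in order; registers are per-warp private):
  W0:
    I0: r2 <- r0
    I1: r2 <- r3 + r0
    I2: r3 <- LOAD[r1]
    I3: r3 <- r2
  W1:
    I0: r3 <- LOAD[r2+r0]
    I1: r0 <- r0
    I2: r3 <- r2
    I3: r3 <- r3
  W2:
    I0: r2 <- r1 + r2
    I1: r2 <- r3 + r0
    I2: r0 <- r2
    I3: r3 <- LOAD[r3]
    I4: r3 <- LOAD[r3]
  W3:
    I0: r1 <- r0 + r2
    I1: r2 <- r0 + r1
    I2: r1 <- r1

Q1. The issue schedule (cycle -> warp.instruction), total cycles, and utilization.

cycle 0: W0.I0
cycle 1: W0.I1
cycle 2: W0.I2
cycle 3: W1.I0
cycle 4: W1.I1
cycle 5: W2.I0
cycle 6: W2.I1
cycle 7: W0.I3
cycle 8: W1.I2
cycle 9: W1.I3
cycle 10: W2.I2
cycle 11: W2.I3
cycle 12: W3.I0
cycle 13: W3.I1
cycle 14: W3.I2
cycle 15: idle
cycle 16: W2.I4

Answer: 17 cycles, utilization 16/17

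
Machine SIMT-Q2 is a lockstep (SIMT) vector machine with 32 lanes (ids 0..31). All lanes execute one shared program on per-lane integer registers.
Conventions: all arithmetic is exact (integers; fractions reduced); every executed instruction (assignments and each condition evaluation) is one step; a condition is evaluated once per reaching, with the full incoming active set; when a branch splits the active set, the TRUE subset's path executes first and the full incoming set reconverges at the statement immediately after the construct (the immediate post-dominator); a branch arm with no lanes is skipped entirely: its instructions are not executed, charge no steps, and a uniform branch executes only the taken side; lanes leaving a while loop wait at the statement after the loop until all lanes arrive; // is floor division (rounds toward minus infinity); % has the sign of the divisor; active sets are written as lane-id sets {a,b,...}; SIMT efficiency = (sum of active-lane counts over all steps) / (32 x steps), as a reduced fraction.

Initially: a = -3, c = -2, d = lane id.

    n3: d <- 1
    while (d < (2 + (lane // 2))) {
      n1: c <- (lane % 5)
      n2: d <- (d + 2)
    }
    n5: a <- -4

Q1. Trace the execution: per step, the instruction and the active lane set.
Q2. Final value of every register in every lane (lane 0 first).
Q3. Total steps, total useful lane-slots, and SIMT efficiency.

step 0: d <- 1                       {0,1,2,3,4,5,6,7,8,9,10,11,12,13,14,15,16,17,18,19,20,21,22,23,24,25,26,27,28,29,30,31}
step 1: eval (d < (2 + (lane // 2))) {0,1,2,3,4,5,6,7,8,9,10,11,12,13,14,15,16,17,18,19,20,21,22,23,24,25,26,27,28,29,30,31}
step 2: c <- (lane % 5)              {0,1,2,3,4,5,6,7,8,9,10,11,12,13,14,15,16,17,18,19,20,21,22,23,24,25,26,27,28,29,30,31}
step 3: d <- (d + 2)                 {0,1,2,3,4,5,6,7,8,9,10,11,12,13,14,15,16,17,18,19,20,21,22,23,24,25,26,27,28,29,30,31}
step 4: eval (d < (2 + (lane // 2))) {0,1,2,3,4,5,6,7,8,9,10,11,12,13,14,15,16,17,18,19,20,21,22,23,24,25,26,27,28,29,30,31}
step 5: c <- (lane % 5)              {4,5,6,7,8,9,10,11,12,13,14,15,16,17,18,19,20,21,22,23,24,25,26,27,28,29,30,31}
step 6: d <- (d + 2)                 {4,5,6,7,8,9,10,11,12,13,14,15,16,17,18,19,20,21,22,23,24,25,26,27,28,29,30,31}
step 7: eval (d < (2 + (lane // 2))) {4,5,6,7,8,9,10,11,12,13,14,15,16,17,18,19,20,21,22,23,24,25,26,27,28,29,30,31}
step 8: c <- (lane % 5)              {8,9,10,11,12,13,14,15,16,17,18,19,20,21,22,23,24,25,26,27,28,29,30,31}
step 9: d <- (d + 2)                 {8,9,10,11,12,13,14,15,16,17,18,19,20,21,22,23,24,25,26,27,28,29,30,31}
step 10: eval (d < (2 + (lane // 2))) {8,9,10,11,12,13,14,15,16,17,18,19,20,21,22,23,24,25,26,27,28,29,30,31}
step 11: c <- (lane % 5)              {12,13,14,15,16,17,18,19,20,21,22,23,24,25,26,27,28,29,30,31}
step 12: d <- (d + 2)                 {12,13,14,15,16,17,18,19,20,21,22,23,24,25,26,27,28,29,30,31}
step 13: eval (d < (2 + (lane // 2))) {12,13,14,15,16,17,18,19,20,21,22,23,24,25,26,27,28,29,30,31}
step 14: c <- (lane % 5)              {16,17,18,19,20,21,22,23,24,25,26,27,28,29,30,31}
step 15: d <- (d + 2)                 {16,17,18,19,20,21,22,23,24,25,26,27,28,29,30,31}
step 16: eval (d < (2 + (lane // 2))) {16,17,18,19,20,21,22,23,24,25,26,27,28,29,30,31}
step 17: c <- (lane % 5)              {20,21,22,23,24,25,26,27,28,29,30,31}
step 18: d <- (d + 2)                 {20,21,22,23,24,25,26,27,28,29,30,31}
step 19: eval (d < (2 + (lane // 2))) {20,21,22,23,24,25,26,27,28,29,30,31}
step 20: c <- (lane % 5)              {24,25,26,27,28,29,30,31}
step 21: d <- (d + 2)                 {24,25,26,27,28,29,30,31}
step 22: eval (d < (2 + (lane // 2))) {24,25,26,27,28,29,30,31}
step 23: c <- (lane % 5)              {28,29,30,31}
step 24: d <- (d + 2)                 {28,29,30,31}
step 25: eval (d < (2 + (lane // 2))) {28,29,30,31}
step 26: a <- -4                      {0,1,2,3,4,5,6,7,8,9,10,11,12,13,14,15,16,17,18,19,20,21,22,23,24,25,26,27,28,29,30,31}

Answer: 27 steps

a: -4,-4,-4,-4,-4,-4,-4,-4,-4,-4,-4,-4,-4,-4,-4,-4,-4,-4,-4,-4,-4,-4,-4,-4,-4,-4,-4,-4,-4,-4,-4,-4
c: 0,1,2,3,4,0,1,2,3,4,0,1,2,3,4,0,1,2,3,4,0,1,2,3,4,0,1,2,3,4,0,1
d: 3,3,3,3,5,5,5,5,7,7,7,7,9,9,9,9,11,11,11,11,13,13,13,13,15,15,15,15,17,17,17,17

steps = 27; useful = 528; efficiency = 528/864 = 11/18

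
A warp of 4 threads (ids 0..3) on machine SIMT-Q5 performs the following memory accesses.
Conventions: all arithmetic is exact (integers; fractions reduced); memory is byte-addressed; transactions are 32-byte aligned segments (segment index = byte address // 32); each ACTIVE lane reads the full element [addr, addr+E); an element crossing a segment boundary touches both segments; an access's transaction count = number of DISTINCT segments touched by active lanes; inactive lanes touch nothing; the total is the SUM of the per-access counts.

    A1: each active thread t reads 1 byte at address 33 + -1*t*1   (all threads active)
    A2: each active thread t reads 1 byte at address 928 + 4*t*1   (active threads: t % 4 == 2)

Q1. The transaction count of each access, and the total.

A1: 2 transactions
A2: 1 transaction

Answer: 2,1; total 3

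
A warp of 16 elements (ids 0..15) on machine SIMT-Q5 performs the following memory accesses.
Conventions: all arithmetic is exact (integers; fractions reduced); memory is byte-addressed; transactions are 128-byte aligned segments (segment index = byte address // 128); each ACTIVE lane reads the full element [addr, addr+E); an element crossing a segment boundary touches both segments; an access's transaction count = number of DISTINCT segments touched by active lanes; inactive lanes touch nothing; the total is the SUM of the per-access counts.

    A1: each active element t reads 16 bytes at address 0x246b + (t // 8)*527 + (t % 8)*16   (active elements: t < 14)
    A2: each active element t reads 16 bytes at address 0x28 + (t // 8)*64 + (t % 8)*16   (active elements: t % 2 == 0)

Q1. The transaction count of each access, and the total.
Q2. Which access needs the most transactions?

A1: 4 transactions
A2: 2 transactions

Answer: 4,2; total 6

Answer: A1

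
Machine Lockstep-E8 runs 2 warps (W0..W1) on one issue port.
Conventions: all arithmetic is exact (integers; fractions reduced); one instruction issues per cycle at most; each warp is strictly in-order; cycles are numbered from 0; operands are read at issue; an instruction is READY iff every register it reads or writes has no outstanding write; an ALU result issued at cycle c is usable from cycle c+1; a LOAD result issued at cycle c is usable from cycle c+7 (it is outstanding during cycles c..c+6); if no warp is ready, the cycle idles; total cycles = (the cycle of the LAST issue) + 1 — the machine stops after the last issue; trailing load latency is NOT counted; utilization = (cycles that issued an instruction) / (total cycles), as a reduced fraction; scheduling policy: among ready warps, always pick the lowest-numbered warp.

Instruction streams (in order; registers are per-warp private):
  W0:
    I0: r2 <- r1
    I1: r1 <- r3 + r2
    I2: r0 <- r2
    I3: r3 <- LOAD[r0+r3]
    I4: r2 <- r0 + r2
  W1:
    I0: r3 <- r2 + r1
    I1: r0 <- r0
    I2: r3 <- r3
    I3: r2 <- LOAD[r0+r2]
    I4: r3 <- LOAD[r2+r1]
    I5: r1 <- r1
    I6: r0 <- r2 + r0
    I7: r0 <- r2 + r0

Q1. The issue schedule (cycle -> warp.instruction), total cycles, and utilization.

cycle 0: W0.I0
cycle 1: W0.I1
cycle 2: W0.I2
cycle 3: W0.I3
cycle 4: W0.I4
cycle 5: W1.I0
cycle 6: W1.I1
cycle 7: W1.I2
cycle 8: W1.I3
cycle 9: idle
cycle 10: idle
cycle 11: idle
cycle 12: idle
cycle 13: idle
cycle 14: idle
cycle 15: W1.I4
cycle 16: W1.I5
cycle 17: W1.I6
cycle 18: W1.I7

Answer: 19 cycles, utilization 13/19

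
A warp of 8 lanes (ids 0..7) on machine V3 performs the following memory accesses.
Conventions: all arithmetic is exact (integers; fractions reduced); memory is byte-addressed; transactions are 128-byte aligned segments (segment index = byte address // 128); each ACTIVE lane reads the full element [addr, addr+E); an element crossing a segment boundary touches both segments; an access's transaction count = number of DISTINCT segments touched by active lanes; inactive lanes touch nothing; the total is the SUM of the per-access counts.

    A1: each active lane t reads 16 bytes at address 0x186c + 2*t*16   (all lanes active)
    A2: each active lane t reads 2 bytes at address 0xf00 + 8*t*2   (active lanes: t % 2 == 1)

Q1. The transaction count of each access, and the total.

A1: 3 transactions
A2: 1 transaction

Answer: 3,1; total 4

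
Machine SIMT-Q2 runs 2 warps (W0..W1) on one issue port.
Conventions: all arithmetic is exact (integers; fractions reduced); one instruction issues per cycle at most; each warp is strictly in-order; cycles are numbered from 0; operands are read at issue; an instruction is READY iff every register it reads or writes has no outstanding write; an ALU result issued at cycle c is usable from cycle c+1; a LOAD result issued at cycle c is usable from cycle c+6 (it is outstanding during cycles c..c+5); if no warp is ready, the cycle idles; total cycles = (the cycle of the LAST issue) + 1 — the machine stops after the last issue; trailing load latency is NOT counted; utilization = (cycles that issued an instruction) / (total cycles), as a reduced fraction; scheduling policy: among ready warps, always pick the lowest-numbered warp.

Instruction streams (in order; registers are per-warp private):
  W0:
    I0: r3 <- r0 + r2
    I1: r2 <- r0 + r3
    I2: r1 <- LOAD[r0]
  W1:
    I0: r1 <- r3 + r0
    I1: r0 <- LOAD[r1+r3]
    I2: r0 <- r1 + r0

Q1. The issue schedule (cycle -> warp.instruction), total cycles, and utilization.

cycle 0: W0.I0
cycle 1: W0.I1
cycle 2: W0.I2
cycle 3: W1.I0
cycle 4: W1.I1
cycle 5: idle
cycle 6: idle
cycle 7: idle
cycle 8: idle
cycle 9: idle
cycle 10: W1.I2

Answer: 11 cycles, utilization 6/11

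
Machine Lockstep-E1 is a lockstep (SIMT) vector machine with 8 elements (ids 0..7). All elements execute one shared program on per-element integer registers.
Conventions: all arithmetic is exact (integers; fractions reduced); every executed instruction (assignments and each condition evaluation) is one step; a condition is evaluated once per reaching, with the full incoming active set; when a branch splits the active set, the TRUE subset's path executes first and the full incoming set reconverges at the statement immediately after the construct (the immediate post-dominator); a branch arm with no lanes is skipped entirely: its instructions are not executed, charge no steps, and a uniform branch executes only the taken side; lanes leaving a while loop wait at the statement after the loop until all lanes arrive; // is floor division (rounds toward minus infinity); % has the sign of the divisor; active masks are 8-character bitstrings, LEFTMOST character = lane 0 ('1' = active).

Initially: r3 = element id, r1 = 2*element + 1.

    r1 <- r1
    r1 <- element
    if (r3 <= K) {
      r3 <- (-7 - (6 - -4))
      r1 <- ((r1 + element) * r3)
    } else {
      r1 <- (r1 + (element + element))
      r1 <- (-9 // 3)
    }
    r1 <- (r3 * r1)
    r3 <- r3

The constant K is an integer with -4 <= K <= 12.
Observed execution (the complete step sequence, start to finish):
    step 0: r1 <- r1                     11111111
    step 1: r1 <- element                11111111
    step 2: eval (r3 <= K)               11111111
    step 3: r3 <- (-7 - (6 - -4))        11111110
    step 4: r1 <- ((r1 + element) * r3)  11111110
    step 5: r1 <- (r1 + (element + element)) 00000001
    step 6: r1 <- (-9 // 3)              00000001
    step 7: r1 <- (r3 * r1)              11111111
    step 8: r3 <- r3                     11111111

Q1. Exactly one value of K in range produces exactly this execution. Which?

Answer: K = 6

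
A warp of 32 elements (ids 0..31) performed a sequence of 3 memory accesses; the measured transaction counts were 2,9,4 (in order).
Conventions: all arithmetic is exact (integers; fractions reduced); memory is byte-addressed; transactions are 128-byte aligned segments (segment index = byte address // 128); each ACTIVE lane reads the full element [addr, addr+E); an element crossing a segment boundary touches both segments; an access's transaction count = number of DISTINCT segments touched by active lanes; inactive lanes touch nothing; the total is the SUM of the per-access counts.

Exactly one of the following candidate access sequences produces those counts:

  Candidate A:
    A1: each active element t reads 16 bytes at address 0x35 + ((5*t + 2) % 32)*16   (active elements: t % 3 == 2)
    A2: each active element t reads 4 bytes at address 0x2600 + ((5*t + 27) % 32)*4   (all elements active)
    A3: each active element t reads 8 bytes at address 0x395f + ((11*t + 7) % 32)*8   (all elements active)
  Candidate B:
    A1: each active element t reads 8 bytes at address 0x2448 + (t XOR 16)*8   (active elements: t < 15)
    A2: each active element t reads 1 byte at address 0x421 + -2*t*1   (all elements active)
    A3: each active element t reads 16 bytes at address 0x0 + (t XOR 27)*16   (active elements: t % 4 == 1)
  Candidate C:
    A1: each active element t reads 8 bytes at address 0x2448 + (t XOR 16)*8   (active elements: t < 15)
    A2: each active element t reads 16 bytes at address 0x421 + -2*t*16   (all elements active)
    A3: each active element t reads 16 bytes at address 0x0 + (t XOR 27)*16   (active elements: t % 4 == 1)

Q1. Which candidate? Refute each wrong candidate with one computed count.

A: A1 gives 4 transactions, not 2
B: A2 gives 2 transactions, not 9
C: all counts match (2,9,4)

Answer: C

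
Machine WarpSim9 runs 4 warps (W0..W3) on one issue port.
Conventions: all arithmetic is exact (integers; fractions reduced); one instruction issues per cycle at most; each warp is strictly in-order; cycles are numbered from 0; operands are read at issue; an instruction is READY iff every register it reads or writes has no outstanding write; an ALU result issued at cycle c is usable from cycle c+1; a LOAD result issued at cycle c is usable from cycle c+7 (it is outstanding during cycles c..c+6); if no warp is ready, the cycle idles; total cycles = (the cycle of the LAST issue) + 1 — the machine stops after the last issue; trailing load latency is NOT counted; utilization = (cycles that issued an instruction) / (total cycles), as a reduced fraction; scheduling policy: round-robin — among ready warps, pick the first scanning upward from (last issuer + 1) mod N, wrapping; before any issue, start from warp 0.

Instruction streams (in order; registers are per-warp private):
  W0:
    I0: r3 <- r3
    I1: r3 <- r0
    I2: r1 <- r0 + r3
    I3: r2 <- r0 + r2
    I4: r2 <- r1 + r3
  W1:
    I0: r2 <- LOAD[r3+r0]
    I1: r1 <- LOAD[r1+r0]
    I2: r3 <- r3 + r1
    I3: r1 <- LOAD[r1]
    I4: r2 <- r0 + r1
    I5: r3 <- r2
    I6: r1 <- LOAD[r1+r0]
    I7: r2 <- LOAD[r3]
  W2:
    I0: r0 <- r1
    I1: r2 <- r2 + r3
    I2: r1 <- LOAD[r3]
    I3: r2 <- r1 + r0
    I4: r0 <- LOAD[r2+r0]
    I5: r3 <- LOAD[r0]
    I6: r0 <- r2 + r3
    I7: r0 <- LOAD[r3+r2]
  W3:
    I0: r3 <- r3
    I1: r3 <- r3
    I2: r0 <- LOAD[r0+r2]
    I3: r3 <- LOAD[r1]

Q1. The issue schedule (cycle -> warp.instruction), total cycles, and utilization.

cycle 0: W0.I0
cycle 1: W1.I0
cycle 2: W2.I0
cycle 3: W3.I0
cycle 4: W0.I1
cycle 5: W1.I1
cycle 6: W2.I1
cycle 7: W3.I1
cycle 8: W0.I2
cycle 9: W2.I2
cycle 10: W3.I2
cycle 11: W0.I3
cycle 12: W1.I2
cycle 13: W3.I3
cycle 14: W0.I4
cycle 15: W1.I3
cycle 16: W2.I3
cycle 17: W2.I4
cycle 18: idle
cycle 19: idle
cycle 20: idle
cycle 21: idle
cycle 22: W1.I4
cycle 23: W1.I5
cycle 24: W2.I5
cycle 25: W1.I6
cycle 26: W1.I7
cycle 27: idle
cycle 28: idle
cycle 29: idle
cycle 30: idle
cycle 31: W2.I6
cycle 32: W2.I7

Answer: 33 cycles, utilization 25/33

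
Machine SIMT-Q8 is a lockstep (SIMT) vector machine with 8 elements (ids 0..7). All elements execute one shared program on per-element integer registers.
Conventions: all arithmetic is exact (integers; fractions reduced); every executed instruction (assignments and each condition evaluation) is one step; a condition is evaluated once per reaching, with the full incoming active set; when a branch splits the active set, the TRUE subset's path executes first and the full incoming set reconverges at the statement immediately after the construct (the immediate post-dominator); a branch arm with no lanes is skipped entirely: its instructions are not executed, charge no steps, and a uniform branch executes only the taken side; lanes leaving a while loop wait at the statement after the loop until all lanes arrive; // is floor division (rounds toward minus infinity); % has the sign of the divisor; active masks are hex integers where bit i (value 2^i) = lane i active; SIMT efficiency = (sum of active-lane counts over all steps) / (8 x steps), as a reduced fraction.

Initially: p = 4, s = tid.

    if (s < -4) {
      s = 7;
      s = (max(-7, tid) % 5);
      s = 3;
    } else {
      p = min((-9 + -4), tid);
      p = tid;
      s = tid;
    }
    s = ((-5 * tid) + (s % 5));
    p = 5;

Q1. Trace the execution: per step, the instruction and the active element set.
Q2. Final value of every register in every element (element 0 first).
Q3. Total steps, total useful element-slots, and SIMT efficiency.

step 0: eval (s < -4)                0xff
step 1: p <- min((-9 + -4), tid)     0xff
step 2: p <- tid                     0xff
step 3: s <- tid                     0xff
step 4: s <- ((-5 * tid) + (s % 5))  0xff
step 5: p <- 5                       0xff

Answer: 6 steps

p: 5,5,5,5,5,5,5,5
s: 0,-4,-8,-12,-16,-25,-29,-33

steps = 6; useful = 48; efficiency = 48/48 = 1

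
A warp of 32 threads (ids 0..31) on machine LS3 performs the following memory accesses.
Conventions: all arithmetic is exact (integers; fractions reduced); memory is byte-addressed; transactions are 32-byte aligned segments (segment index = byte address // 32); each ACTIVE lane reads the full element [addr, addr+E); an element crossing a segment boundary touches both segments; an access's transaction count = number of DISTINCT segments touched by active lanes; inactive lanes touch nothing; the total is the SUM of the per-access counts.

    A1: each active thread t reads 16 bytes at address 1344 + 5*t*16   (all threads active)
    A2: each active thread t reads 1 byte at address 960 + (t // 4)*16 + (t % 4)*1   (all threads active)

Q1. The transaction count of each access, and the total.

A1: 32 transactions
A2: 4 transactions

Answer: 32,4; total 36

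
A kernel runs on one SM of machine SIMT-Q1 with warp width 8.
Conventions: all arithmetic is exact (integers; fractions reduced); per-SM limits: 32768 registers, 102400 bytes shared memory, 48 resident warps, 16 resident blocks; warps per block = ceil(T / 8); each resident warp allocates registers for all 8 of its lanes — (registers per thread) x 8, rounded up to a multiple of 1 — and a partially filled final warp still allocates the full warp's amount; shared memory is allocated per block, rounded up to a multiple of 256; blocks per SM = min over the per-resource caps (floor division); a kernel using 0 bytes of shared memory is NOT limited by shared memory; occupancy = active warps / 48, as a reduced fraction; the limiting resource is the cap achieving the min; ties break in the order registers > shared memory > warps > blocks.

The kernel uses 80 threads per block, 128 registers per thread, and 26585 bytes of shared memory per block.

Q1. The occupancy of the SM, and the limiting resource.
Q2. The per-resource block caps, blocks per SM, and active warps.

Answer: occupancy 5/8, limited by registers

registers: 3 blocks
shared memory: 3 blocks
warps: 4 blocks
blocks: 16 blocks

Answer: 3 blocks, 30 active warps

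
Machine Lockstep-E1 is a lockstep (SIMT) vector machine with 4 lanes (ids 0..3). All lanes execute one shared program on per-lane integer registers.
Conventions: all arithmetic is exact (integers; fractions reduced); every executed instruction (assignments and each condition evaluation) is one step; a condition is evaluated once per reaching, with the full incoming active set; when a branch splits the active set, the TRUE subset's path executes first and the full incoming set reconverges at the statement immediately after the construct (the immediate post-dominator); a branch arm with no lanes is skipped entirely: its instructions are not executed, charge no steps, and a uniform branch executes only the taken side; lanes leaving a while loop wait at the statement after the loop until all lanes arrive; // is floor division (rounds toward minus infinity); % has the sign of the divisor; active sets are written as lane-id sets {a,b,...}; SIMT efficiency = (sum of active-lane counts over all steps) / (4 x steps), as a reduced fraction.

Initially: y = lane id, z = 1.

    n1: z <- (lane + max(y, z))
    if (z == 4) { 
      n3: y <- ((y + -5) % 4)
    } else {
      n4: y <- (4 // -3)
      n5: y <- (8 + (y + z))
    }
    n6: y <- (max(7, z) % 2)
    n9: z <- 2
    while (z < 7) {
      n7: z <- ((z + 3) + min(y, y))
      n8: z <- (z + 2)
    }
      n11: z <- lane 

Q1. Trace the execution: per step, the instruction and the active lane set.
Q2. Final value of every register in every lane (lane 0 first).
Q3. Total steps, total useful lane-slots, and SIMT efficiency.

step 0: z <- (lane + max(y, z))      {0,1,2,3}
step 1: eval (z == 4)                {0,1,2,3}
step 2: y <- ((y + -5) % 4)          {2}
step 3: y <- (4 // -3)               {0,1,3}
step 4: y <- (8 + (y + z))           {0,1,3}
step 5: y <- (max(7, z) % 2)         {0,1,2,3}
step 6: z <- 2                       {0,1,2,3}
step 7: eval (z < 7)                 {0,1,2,3}
step 8: z <- ((z + 3) + min(y, y))   {0,1,2,3}
step 9: z <- (z + 2)                 {0,1,2,3}
step 10: eval (z < 7)                 {0,1,2,3}
step 11: z <- lane                    {0,1,2,3}

Answer: 12 steps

y: 1,1,1,1
z: 0,1,2,3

steps = 12; useful = 43; efficiency = 43/48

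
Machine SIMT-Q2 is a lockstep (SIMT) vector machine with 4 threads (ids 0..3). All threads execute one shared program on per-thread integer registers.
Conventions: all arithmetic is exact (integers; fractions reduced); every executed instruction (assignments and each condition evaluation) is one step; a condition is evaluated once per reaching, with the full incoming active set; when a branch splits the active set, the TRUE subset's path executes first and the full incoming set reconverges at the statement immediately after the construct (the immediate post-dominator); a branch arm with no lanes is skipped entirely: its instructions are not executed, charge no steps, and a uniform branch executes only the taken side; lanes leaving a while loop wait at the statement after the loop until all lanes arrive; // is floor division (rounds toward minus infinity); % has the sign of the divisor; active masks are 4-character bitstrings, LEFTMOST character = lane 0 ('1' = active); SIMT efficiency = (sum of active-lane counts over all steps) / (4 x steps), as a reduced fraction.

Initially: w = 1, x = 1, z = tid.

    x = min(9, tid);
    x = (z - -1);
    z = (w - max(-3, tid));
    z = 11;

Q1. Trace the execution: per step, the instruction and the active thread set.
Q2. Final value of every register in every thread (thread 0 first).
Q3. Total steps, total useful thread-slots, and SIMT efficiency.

step 0: x <- min(9, tid)             1111
step 1: x <- (z - -1)                1111
step 2: z <- (w - max(-3, tid))      1111
step 3: z <- 11                      1111

Answer: 4 steps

w: 1,1,1,1
x: 1,2,3,4
z: 11,11,11,11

steps = 4; useful = 16; efficiency = 16/16 = 1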